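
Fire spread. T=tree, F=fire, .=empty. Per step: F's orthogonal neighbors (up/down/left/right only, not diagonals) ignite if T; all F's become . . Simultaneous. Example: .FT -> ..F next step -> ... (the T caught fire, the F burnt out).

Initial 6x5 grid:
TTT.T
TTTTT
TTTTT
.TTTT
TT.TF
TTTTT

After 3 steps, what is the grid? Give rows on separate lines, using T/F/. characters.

Step 1: 3 trees catch fire, 1 burn out
  TTT.T
  TTTTT
  TTTTT
  .TTTF
  TT.F.
  TTTTF
Step 2: 3 trees catch fire, 3 burn out
  TTT.T
  TTTTT
  TTTTF
  .TTF.
  TT...
  TTTF.
Step 3: 4 trees catch fire, 3 burn out
  TTT.T
  TTTTF
  TTTF.
  .TF..
  TT...
  TTF..

TTT.T
TTTTF
TTTF.
.TF..
TT...
TTF..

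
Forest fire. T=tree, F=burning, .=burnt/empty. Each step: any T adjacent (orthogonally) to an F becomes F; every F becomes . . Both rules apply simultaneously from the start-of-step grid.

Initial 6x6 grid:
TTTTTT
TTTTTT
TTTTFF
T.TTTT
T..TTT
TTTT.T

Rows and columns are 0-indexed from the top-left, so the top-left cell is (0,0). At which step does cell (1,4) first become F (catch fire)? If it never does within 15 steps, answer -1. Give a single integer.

Step 1: cell (1,4)='F' (+5 fires, +2 burnt)
  -> target ignites at step 1
Step 2: cell (1,4)='.' (+7 fires, +5 burnt)
Step 3: cell (1,4)='.' (+6 fires, +7 burnt)
Step 4: cell (1,4)='.' (+4 fires, +6 burnt)
Step 5: cell (1,4)='.' (+4 fires, +4 burnt)
Step 6: cell (1,4)='.' (+3 fires, +4 burnt)
Step 7: cell (1,4)='.' (+1 fires, +3 burnt)
Step 8: cell (1,4)='.' (+0 fires, +1 burnt)
  fire out at step 8

1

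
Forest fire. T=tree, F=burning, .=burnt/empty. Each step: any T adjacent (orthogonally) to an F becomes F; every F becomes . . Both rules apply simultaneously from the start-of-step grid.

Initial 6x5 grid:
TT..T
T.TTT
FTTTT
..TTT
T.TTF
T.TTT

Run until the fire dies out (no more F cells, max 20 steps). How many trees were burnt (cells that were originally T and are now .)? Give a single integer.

Answer: 19

Derivation:
Step 1: +5 fires, +2 burnt (F count now 5)
Step 2: +6 fires, +5 burnt (F count now 6)
Step 3: +6 fires, +6 burnt (F count now 6)
Step 4: +2 fires, +6 burnt (F count now 2)
Step 5: +0 fires, +2 burnt (F count now 0)
Fire out after step 5
Initially T: 21, now '.': 28
Total burnt (originally-T cells now '.'): 19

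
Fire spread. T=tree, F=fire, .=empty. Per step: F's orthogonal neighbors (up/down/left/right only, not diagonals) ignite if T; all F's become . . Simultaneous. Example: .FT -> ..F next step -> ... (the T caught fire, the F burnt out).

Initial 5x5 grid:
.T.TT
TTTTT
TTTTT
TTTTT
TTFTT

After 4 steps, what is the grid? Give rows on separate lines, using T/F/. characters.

Step 1: 3 trees catch fire, 1 burn out
  .T.TT
  TTTTT
  TTTTT
  TTFTT
  TF.FT
Step 2: 5 trees catch fire, 3 burn out
  .T.TT
  TTTTT
  TTFTT
  TF.FT
  F...F
Step 3: 5 trees catch fire, 5 burn out
  .T.TT
  TTFTT
  TF.FT
  F...F
  .....
Step 4: 4 trees catch fire, 5 burn out
  .T.TT
  TF.FT
  F...F
  .....
  .....

.T.TT
TF.FT
F...F
.....
.....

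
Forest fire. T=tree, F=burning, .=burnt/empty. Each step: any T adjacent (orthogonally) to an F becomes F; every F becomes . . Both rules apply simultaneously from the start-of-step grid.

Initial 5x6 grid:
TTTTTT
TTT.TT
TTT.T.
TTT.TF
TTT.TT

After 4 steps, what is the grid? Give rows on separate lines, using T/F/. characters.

Step 1: 2 trees catch fire, 1 burn out
  TTTTTT
  TTT.TT
  TTT.T.
  TTT.F.
  TTT.TF
Step 2: 2 trees catch fire, 2 burn out
  TTTTTT
  TTT.TT
  TTT.F.
  TTT...
  TTT.F.
Step 3: 1 trees catch fire, 2 burn out
  TTTTTT
  TTT.FT
  TTT...
  TTT...
  TTT...
Step 4: 2 trees catch fire, 1 burn out
  TTTTFT
  TTT..F
  TTT...
  TTT...
  TTT...

TTTTFT
TTT..F
TTT...
TTT...
TTT...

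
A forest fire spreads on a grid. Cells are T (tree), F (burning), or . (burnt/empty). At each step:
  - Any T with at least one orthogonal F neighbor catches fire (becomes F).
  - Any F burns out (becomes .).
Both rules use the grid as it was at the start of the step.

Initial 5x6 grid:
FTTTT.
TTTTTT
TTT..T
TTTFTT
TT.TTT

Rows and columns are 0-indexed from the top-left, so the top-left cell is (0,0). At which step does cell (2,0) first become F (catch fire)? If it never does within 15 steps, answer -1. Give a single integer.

Step 1: cell (2,0)='T' (+5 fires, +2 burnt)
Step 2: cell (2,0)='F' (+7 fires, +5 burnt)
  -> target ignites at step 2
Step 3: cell (2,0)='.' (+7 fires, +7 burnt)
Step 4: cell (2,0)='.' (+4 fires, +7 burnt)
Step 5: cell (2,0)='.' (+1 fires, +4 burnt)
Step 6: cell (2,0)='.' (+0 fires, +1 burnt)
  fire out at step 6

2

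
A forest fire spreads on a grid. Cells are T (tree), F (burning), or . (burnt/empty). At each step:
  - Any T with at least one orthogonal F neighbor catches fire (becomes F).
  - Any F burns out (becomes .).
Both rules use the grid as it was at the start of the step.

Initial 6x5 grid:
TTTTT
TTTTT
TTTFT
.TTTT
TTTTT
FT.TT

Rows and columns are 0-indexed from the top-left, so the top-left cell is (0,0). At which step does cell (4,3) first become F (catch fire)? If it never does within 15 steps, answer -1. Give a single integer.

Step 1: cell (4,3)='T' (+6 fires, +2 burnt)
Step 2: cell (4,3)='F' (+8 fires, +6 burnt)
  -> target ignites at step 2
Step 3: cell (4,3)='.' (+8 fires, +8 burnt)
Step 4: cell (4,3)='.' (+3 fires, +8 burnt)
Step 5: cell (4,3)='.' (+1 fires, +3 burnt)
Step 6: cell (4,3)='.' (+0 fires, +1 burnt)
  fire out at step 6

2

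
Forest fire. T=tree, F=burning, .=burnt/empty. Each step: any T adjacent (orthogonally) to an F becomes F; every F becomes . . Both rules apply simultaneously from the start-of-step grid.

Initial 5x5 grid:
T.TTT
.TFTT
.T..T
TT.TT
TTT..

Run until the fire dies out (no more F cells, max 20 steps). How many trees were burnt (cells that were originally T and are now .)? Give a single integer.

Answer: 15

Derivation:
Step 1: +3 fires, +1 burnt (F count now 3)
Step 2: +3 fires, +3 burnt (F count now 3)
Step 3: +3 fires, +3 burnt (F count now 3)
Step 4: +3 fires, +3 burnt (F count now 3)
Step 5: +3 fires, +3 burnt (F count now 3)
Step 6: +0 fires, +3 burnt (F count now 0)
Fire out after step 6
Initially T: 16, now '.': 24
Total burnt (originally-T cells now '.'): 15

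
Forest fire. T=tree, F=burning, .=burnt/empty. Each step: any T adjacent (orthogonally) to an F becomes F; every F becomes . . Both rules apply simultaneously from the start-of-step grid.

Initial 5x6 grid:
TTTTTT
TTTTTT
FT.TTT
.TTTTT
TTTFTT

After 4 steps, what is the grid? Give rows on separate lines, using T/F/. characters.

Step 1: 5 trees catch fire, 2 burn out
  TTTTTT
  FTTTTT
  .F.TTT
  .TTFTT
  TTF.FT
Step 2: 8 trees catch fire, 5 burn out
  FTTTTT
  .FTTTT
  ...FTT
  .FF.FT
  TF...F
Step 3: 6 trees catch fire, 8 burn out
  .FTTTT
  ..FFTT
  ....FT
  .....F
  F.....
Step 4: 4 trees catch fire, 6 burn out
  ..FFTT
  ....FT
  .....F
  ......
  ......

..FFTT
....FT
.....F
......
......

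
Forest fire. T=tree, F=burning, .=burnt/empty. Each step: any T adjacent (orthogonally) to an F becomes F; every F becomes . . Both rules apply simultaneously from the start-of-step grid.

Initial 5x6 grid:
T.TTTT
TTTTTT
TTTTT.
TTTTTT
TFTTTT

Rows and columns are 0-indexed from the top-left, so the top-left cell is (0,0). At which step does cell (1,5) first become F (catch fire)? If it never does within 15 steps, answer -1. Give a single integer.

Step 1: cell (1,5)='T' (+3 fires, +1 burnt)
Step 2: cell (1,5)='T' (+4 fires, +3 burnt)
Step 3: cell (1,5)='T' (+5 fires, +4 burnt)
Step 4: cell (1,5)='T' (+5 fires, +5 burnt)
Step 5: cell (1,5)='T' (+5 fires, +5 burnt)
Step 6: cell (1,5)='T' (+2 fires, +5 burnt)
Step 7: cell (1,5)='F' (+2 fires, +2 burnt)
  -> target ignites at step 7
Step 8: cell (1,5)='.' (+1 fires, +2 burnt)
Step 9: cell (1,5)='.' (+0 fires, +1 burnt)
  fire out at step 9

7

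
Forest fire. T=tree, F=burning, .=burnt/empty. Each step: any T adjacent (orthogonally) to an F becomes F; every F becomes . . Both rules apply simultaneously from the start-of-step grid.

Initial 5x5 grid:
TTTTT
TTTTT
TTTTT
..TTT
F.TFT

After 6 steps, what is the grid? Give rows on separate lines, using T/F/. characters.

Step 1: 3 trees catch fire, 2 burn out
  TTTTT
  TTTTT
  TTTTT
  ..TFT
  ..F.F
Step 2: 3 trees catch fire, 3 burn out
  TTTTT
  TTTTT
  TTTFT
  ..F.F
  .....
Step 3: 3 trees catch fire, 3 burn out
  TTTTT
  TTTFT
  TTF.F
  .....
  .....
Step 4: 4 trees catch fire, 3 burn out
  TTTFT
  TTF.F
  TF...
  .....
  .....
Step 5: 4 trees catch fire, 4 burn out
  TTF.F
  TF...
  F....
  .....
  .....
Step 6: 2 trees catch fire, 4 burn out
  TF...
  F....
  .....
  .....
  .....

TF...
F....
.....
.....
.....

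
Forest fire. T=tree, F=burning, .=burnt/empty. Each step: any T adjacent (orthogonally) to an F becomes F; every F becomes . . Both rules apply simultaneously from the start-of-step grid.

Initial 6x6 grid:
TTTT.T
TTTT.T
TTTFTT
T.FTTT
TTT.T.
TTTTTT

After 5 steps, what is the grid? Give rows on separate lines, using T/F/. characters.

Step 1: 5 trees catch fire, 2 burn out
  TTTT.T
  TTTF.T
  TTF.FT
  T..FTT
  TTF.T.
  TTTTTT
Step 2: 7 trees catch fire, 5 burn out
  TTTF.T
  TTF..T
  TF...F
  T...FT
  TF..T.
  TTFTTT
Step 3: 9 trees catch fire, 7 burn out
  TTF..T
  TF...F
  F.....
  T....F
  F...F.
  TF.FTT
Step 4: 6 trees catch fire, 9 burn out
  TF...F
  F.....
  ......
  F.....
  ......
  F...FT
Step 5: 2 trees catch fire, 6 burn out
  F.....
  ......
  ......
  ......
  ......
  .....F

F.....
......
......
......
......
.....F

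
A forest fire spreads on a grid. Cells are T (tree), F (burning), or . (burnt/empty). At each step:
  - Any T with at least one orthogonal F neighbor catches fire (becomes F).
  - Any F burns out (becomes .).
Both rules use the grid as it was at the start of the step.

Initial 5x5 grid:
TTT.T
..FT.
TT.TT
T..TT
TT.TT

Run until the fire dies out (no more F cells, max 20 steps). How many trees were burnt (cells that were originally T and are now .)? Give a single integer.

Step 1: +2 fires, +1 burnt (F count now 2)
Step 2: +2 fires, +2 burnt (F count now 2)
Step 3: +3 fires, +2 burnt (F count now 3)
Step 4: +2 fires, +3 burnt (F count now 2)
Step 5: +1 fires, +2 burnt (F count now 1)
Step 6: +0 fires, +1 burnt (F count now 0)
Fire out after step 6
Initially T: 16, now '.': 19
Total burnt (originally-T cells now '.'): 10

Answer: 10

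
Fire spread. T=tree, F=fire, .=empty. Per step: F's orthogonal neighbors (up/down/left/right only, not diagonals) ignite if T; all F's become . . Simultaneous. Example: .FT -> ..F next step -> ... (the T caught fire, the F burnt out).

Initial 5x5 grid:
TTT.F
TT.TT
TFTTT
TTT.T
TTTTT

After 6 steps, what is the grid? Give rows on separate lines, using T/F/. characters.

Step 1: 5 trees catch fire, 2 burn out
  TTT..
  TF.TF
  F.FTT
  TFT.T
  TTTTT
Step 2: 8 trees catch fire, 5 burn out
  TFT..
  F..F.
  ...FF
  F.F.T
  TFTTT
Step 3: 5 trees catch fire, 8 burn out
  F.F..
  .....
  .....
  ....F
  F.FTT
Step 4: 2 trees catch fire, 5 burn out
  .....
  .....
  .....
  .....
  ...FF
Step 5: 0 trees catch fire, 2 burn out
  .....
  .....
  .....
  .....
  .....
Step 6: 0 trees catch fire, 0 burn out
  .....
  .....
  .....
  .....
  .....

.....
.....
.....
.....
.....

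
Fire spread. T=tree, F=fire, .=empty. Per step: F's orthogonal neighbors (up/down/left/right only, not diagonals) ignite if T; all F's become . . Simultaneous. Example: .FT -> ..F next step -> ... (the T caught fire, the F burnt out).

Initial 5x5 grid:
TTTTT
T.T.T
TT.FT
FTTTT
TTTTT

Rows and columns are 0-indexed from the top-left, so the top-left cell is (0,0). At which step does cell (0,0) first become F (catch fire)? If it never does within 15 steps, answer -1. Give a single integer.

Step 1: cell (0,0)='T' (+5 fires, +2 burnt)
Step 2: cell (0,0)='T' (+7 fires, +5 burnt)
Step 3: cell (0,0)='F' (+4 fires, +7 burnt)
  -> target ignites at step 3
Step 4: cell (0,0)='.' (+2 fires, +4 burnt)
Step 5: cell (0,0)='.' (+1 fires, +2 burnt)
Step 6: cell (0,0)='.' (+1 fires, +1 burnt)
Step 7: cell (0,0)='.' (+0 fires, +1 burnt)
  fire out at step 7

3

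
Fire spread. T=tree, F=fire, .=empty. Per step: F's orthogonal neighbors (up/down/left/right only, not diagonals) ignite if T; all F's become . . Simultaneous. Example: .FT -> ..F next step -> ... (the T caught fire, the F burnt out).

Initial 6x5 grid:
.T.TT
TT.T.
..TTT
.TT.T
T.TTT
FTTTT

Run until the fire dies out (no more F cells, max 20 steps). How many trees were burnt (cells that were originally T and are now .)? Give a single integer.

Answer: 17

Derivation:
Step 1: +2 fires, +1 burnt (F count now 2)
Step 2: +1 fires, +2 burnt (F count now 1)
Step 3: +2 fires, +1 burnt (F count now 2)
Step 4: +3 fires, +2 burnt (F count now 3)
Step 5: +3 fires, +3 burnt (F count now 3)
Step 6: +2 fires, +3 burnt (F count now 2)
Step 7: +2 fires, +2 burnt (F count now 2)
Step 8: +1 fires, +2 burnt (F count now 1)
Step 9: +1 fires, +1 burnt (F count now 1)
Step 10: +0 fires, +1 burnt (F count now 0)
Fire out after step 10
Initially T: 20, now '.': 27
Total burnt (originally-T cells now '.'): 17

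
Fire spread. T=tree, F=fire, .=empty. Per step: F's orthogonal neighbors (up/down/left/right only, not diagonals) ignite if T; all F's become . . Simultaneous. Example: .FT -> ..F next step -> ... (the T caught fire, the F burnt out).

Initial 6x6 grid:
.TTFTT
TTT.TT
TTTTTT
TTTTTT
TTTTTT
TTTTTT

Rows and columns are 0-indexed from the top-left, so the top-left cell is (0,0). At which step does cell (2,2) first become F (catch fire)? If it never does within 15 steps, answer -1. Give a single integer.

Step 1: cell (2,2)='T' (+2 fires, +1 burnt)
Step 2: cell (2,2)='T' (+4 fires, +2 burnt)
Step 3: cell (2,2)='F' (+4 fires, +4 burnt)
  -> target ignites at step 3
Step 4: cell (2,2)='.' (+6 fires, +4 burnt)
Step 5: cell (2,2)='.' (+6 fires, +6 burnt)
Step 6: cell (2,2)='.' (+6 fires, +6 burnt)
Step 7: cell (2,2)='.' (+4 fires, +6 burnt)
Step 8: cell (2,2)='.' (+1 fires, +4 burnt)
Step 9: cell (2,2)='.' (+0 fires, +1 burnt)
  fire out at step 9

3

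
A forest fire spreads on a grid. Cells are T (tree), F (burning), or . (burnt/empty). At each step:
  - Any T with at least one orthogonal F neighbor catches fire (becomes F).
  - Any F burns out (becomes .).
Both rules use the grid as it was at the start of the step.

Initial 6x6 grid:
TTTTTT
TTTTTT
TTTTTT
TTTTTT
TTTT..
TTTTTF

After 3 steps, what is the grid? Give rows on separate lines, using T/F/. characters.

Step 1: 1 trees catch fire, 1 burn out
  TTTTTT
  TTTTTT
  TTTTTT
  TTTTTT
  TTTT..
  TTTTF.
Step 2: 1 trees catch fire, 1 burn out
  TTTTTT
  TTTTTT
  TTTTTT
  TTTTTT
  TTTT..
  TTTF..
Step 3: 2 trees catch fire, 1 burn out
  TTTTTT
  TTTTTT
  TTTTTT
  TTTTTT
  TTTF..
  TTF...

TTTTTT
TTTTTT
TTTTTT
TTTTTT
TTTF..
TTF...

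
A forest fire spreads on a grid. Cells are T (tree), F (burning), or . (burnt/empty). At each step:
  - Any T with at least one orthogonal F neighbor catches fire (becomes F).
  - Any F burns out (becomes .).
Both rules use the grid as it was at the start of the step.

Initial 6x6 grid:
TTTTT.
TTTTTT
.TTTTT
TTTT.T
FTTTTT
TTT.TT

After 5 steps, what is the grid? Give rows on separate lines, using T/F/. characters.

Step 1: 3 trees catch fire, 1 burn out
  TTTTT.
  TTTTTT
  .TTTTT
  FTTT.T
  .FTTTT
  FTT.TT
Step 2: 3 trees catch fire, 3 burn out
  TTTTT.
  TTTTTT
  .TTTTT
  .FTT.T
  ..FTTT
  .FT.TT
Step 3: 4 trees catch fire, 3 burn out
  TTTTT.
  TTTTTT
  .FTTTT
  ..FT.T
  ...FTT
  ..F.TT
Step 4: 4 trees catch fire, 4 burn out
  TTTTT.
  TFTTTT
  ..FTTT
  ...F.T
  ....FT
  ....TT
Step 5: 6 trees catch fire, 4 burn out
  TFTTT.
  F.FTTT
  ...FTT
  .....T
  .....F
  ....FT

TFTTT.
F.FTTT
...FTT
.....T
.....F
....FT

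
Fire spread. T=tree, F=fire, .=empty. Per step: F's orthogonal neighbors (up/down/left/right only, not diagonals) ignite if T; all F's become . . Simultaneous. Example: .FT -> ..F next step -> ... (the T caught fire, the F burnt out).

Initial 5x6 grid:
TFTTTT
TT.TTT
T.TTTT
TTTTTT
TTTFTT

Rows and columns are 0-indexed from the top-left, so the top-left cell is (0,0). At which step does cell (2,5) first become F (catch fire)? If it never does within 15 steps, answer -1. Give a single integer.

Step 1: cell (2,5)='T' (+6 fires, +2 burnt)
Step 2: cell (2,5)='T' (+7 fires, +6 burnt)
Step 3: cell (2,5)='T' (+8 fires, +7 burnt)
Step 4: cell (2,5)='F' (+4 fires, +8 burnt)
  -> target ignites at step 4
Step 5: cell (2,5)='.' (+1 fires, +4 burnt)
Step 6: cell (2,5)='.' (+0 fires, +1 burnt)
  fire out at step 6

4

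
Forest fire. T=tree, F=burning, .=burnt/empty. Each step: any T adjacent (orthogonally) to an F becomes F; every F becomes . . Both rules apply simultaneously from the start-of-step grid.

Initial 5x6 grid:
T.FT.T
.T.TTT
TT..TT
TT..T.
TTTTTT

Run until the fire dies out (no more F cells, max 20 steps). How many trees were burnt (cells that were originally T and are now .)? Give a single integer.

Step 1: +1 fires, +1 burnt (F count now 1)
Step 2: +1 fires, +1 burnt (F count now 1)
Step 3: +1 fires, +1 burnt (F count now 1)
Step 4: +2 fires, +1 burnt (F count now 2)
Step 5: +3 fires, +2 burnt (F count now 3)
Step 6: +1 fires, +3 burnt (F count now 1)
Step 7: +2 fires, +1 burnt (F count now 2)
Step 8: +1 fires, +2 burnt (F count now 1)
Step 9: +1 fires, +1 burnt (F count now 1)
Step 10: +2 fires, +1 burnt (F count now 2)
Step 11: +2 fires, +2 burnt (F count now 2)
Step 12: +2 fires, +2 burnt (F count now 2)
Step 13: +0 fires, +2 burnt (F count now 0)
Fire out after step 13
Initially T: 20, now '.': 29
Total burnt (originally-T cells now '.'): 19

Answer: 19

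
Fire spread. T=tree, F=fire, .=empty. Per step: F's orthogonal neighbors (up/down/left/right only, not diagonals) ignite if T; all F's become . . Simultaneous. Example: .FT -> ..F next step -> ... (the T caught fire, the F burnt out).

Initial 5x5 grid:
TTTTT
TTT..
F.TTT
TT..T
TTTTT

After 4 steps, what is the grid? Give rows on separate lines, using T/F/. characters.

Step 1: 2 trees catch fire, 1 burn out
  TTTTT
  FTT..
  ..TTT
  FT..T
  TTTTT
Step 2: 4 trees catch fire, 2 burn out
  FTTTT
  .FT..
  ..TTT
  .F..T
  FTTTT
Step 3: 3 trees catch fire, 4 burn out
  .FTTT
  ..F..
  ..TTT
  ....T
  .FTTT
Step 4: 3 trees catch fire, 3 burn out
  ..FTT
  .....
  ..FTT
  ....T
  ..FTT

..FTT
.....
..FTT
....T
..FTT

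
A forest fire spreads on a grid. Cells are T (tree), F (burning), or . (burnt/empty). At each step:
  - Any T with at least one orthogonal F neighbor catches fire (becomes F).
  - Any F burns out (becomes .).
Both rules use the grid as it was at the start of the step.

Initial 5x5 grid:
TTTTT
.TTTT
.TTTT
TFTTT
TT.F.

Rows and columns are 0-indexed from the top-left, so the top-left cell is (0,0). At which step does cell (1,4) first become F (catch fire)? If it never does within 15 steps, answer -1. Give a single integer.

Step 1: cell (1,4)='T' (+5 fires, +2 burnt)
Step 2: cell (1,4)='T' (+5 fires, +5 burnt)
Step 3: cell (1,4)='T' (+4 fires, +5 burnt)
Step 4: cell (1,4)='F' (+4 fires, +4 burnt)
  -> target ignites at step 4
Step 5: cell (1,4)='.' (+1 fires, +4 burnt)
Step 6: cell (1,4)='.' (+0 fires, +1 burnt)
  fire out at step 6

4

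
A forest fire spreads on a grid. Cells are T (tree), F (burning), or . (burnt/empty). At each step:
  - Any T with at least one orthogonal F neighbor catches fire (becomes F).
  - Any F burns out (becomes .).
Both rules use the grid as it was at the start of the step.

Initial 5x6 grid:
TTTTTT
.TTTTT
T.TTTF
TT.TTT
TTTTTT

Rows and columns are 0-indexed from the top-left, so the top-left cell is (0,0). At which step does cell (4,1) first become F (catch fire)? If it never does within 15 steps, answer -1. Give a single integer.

Step 1: cell (4,1)='T' (+3 fires, +1 burnt)
Step 2: cell (4,1)='T' (+5 fires, +3 burnt)
Step 3: cell (4,1)='T' (+5 fires, +5 burnt)
Step 4: cell (4,1)='T' (+3 fires, +5 burnt)
Step 5: cell (4,1)='T' (+3 fires, +3 burnt)
Step 6: cell (4,1)='F' (+2 fires, +3 burnt)
  -> target ignites at step 6
Step 7: cell (4,1)='.' (+3 fires, +2 burnt)
Step 8: cell (4,1)='.' (+1 fires, +3 burnt)
Step 9: cell (4,1)='.' (+1 fires, +1 burnt)
Step 10: cell (4,1)='.' (+0 fires, +1 burnt)
  fire out at step 10

6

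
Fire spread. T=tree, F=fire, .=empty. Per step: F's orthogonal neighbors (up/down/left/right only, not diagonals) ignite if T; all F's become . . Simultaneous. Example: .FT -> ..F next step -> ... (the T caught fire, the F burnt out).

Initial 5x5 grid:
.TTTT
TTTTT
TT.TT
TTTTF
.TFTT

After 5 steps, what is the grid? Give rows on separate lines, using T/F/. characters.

Step 1: 6 trees catch fire, 2 burn out
  .TTTT
  TTTTT
  TT.TF
  TTFF.
  .F.FF
Step 2: 3 trees catch fire, 6 burn out
  .TTTT
  TTTTF
  TT.F.
  TF...
  .....
Step 3: 4 trees catch fire, 3 burn out
  .TTTF
  TTTF.
  TF...
  F....
  .....
Step 4: 4 trees catch fire, 4 burn out
  .TTF.
  TFF..
  F....
  .....
  .....
Step 5: 3 trees catch fire, 4 burn out
  .FF..
  F....
  .....
  .....
  .....

.FF..
F....
.....
.....
.....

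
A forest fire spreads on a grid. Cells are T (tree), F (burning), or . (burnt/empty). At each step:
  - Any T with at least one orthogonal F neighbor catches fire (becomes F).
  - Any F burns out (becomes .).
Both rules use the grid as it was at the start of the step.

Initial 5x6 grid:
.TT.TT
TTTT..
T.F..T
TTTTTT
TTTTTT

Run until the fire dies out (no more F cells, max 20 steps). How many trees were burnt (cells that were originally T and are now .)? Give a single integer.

Answer: 20

Derivation:
Step 1: +2 fires, +1 burnt (F count now 2)
Step 2: +6 fires, +2 burnt (F count now 6)
Step 3: +6 fires, +6 burnt (F count now 6)
Step 4: +4 fires, +6 burnt (F count now 4)
Step 5: +2 fires, +4 burnt (F count now 2)
Step 6: +0 fires, +2 burnt (F count now 0)
Fire out after step 6
Initially T: 22, now '.': 28
Total burnt (originally-T cells now '.'): 20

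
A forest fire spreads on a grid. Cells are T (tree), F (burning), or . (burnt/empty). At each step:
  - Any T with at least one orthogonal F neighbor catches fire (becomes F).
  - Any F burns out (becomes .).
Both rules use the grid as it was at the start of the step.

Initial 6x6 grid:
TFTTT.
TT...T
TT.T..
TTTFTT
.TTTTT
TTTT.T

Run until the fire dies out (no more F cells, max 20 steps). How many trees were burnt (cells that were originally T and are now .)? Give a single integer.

Step 1: +7 fires, +2 burnt (F count now 7)
Step 2: +8 fires, +7 burnt (F count now 8)
Step 3: +6 fires, +8 burnt (F count now 6)
Step 4: +2 fires, +6 burnt (F count now 2)
Step 5: +1 fires, +2 burnt (F count now 1)
Step 6: +0 fires, +1 burnt (F count now 0)
Fire out after step 6
Initially T: 25, now '.': 35
Total burnt (originally-T cells now '.'): 24

Answer: 24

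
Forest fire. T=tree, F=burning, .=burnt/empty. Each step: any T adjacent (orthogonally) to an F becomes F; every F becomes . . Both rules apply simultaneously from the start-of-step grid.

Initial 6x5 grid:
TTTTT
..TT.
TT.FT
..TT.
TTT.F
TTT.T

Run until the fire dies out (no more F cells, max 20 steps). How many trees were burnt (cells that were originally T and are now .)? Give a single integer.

Step 1: +4 fires, +2 burnt (F count now 4)
Step 2: +3 fires, +4 burnt (F count now 3)
Step 3: +3 fires, +3 burnt (F count now 3)
Step 4: +3 fires, +3 burnt (F count now 3)
Step 5: +3 fires, +3 burnt (F count now 3)
Step 6: +1 fires, +3 burnt (F count now 1)
Step 7: +0 fires, +1 burnt (F count now 0)
Fire out after step 7
Initially T: 19, now '.': 28
Total burnt (originally-T cells now '.'): 17

Answer: 17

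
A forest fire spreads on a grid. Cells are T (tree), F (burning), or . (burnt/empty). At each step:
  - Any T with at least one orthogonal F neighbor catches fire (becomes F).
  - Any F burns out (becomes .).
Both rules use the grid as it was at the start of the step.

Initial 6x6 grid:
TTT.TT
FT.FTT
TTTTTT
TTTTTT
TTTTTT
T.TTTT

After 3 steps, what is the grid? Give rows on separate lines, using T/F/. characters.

Step 1: 5 trees catch fire, 2 burn out
  FTT.TT
  .F..FT
  FTTFTT
  TTTTTT
  TTTTTT
  T.TTTT
Step 2: 8 trees catch fire, 5 burn out
  .FT.FT
  .....F
  .FF.FT
  FTTFTT
  TTTTTT
  T.TTTT
Step 3: 8 trees catch fire, 8 burn out
  ..F..F
  ......
  .....F
  .FF.FT
  FTTFTT
  T.TTTT

..F..F
......
.....F
.FF.FT
FTTFTT
T.TTTT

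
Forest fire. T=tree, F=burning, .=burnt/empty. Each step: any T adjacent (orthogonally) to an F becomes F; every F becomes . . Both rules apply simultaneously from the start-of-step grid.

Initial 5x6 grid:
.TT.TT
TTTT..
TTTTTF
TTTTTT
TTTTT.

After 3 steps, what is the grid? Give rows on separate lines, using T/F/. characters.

Step 1: 2 trees catch fire, 1 burn out
  .TT.TT
  TTTT..
  TTTTF.
  TTTTTF
  TTTTT.
Step 2: 2 trees catch fire, 2 burn out
  .TT.TT
  TTTT..
  TTTF..
  TTTTF.
  TTTTT.
Step 3: 4 trees catch fire, 2 burn out
  .TT.TT
  TTTF..
  TTF...
  TTTF..
  TTTTF.

.TT.TT
TTTF..
TTF...
TTTF..
TTTTF.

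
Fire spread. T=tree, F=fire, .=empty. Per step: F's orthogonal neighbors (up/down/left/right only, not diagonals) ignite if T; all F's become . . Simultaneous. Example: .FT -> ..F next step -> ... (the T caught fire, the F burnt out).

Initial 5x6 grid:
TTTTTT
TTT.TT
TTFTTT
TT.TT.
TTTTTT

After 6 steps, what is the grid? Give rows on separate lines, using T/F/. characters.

Step 1: 3 trees catch fire, 1 burn out
  TTTTTT
  TTF.TT
  TF.FTT
  TT.TT.
  TTTTTT
Step 2: 6 trees catch fire, 3 burn out
  TTFTTT
  TF..TT
  F...FT
  TF.FT.
  TTTTTT
Step 3: 9 trees catch fire, 6 burn out
  TF.FTT
  F...FT
  .....F
  F...F.
  TFTFTT
Step 4: 6 trees catch fire, 9 burn out
  F...FT
  .....F
  ......
  ......
  F.F.FT
Step 5: 2 trees catch fire, 6 burn out
  .....F
  ......
  ......
  ......
  .....F
Step 6: 0 trees catch fire, 2 burn out
  ......
  ......
  ......
  ......
  ......

......
......
......
......
......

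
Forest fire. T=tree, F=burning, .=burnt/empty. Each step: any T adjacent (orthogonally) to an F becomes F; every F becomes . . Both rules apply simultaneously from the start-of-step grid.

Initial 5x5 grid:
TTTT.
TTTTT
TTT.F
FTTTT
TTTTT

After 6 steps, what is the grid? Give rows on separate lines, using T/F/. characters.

Step 1: 5 trees catch fire, 2 burn out
  TTTT.
  TTTTF
  FTT..
  .FTTF
  FTTTT
Step 2: 7 trees catch fire, 5 burn out
  TTTT.
  FTTF.
  .FT..
  ..FF.
  .FTTF
Step 3: 7 trees catch fire, 7 burn out
  FTTF.
  .FF..
  ..F..
  .....
  ..FF.
Step 4: 2 trees catch fire, 7 burn out
  .FF..
  .....
  .....
  .....
  .....
Step 5: 0 trees catch fire, 2 burn out
  .....
  .....
  .....
  .....
  .....
Step 6: 0 trees catch fire, 0 burn out
  .....
  .....
  .....
  .....
  .....

.....
.....
.....
.....
.....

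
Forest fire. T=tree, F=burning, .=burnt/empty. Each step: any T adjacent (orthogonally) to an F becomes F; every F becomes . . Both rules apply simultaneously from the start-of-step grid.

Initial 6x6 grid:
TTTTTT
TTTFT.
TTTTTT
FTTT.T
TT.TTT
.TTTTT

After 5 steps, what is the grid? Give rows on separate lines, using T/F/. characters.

Step 1: 7 trees catch fire, 2 burn out
  TTTFTT
  TTF.F.
  FTTFTT
  .FTT.T
  FT.TTT
  .TTTTT
Step 2: 10 trees catch fire, 7 burn out
  TTF.FT
  FF....
  .FF.FT
  ..FF.T
  .F.TTT
  .TTTTT
Step 3: 6 trees catch fire, 10 burn out
  FF...F
  ......
  .....F
  .....T
  ...FTT
  .FTTTT
Step 4: 4 trees catch fire, 6 burn out
  ......
  ......
  ......
  .....F
  ....FT
  ..FFTT
Step 5: 2 trees catch fire, 4 burn out
  ......
  ......
  ......
  ......
  .....F
  ....FT

......
......
......
......
.....F
....FT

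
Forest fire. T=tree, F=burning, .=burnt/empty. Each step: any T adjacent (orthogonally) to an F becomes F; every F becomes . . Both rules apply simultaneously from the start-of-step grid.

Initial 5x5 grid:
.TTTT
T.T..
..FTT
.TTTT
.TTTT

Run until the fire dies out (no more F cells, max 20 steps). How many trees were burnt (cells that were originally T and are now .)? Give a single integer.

Step 1: +3 fires, +1 burnt (F count now 3)
Step 2: +5 fires, +3 burnt (F count now 5)
Step 3: +5 fires, +5 burnt (F count now 5)
Step 4: +2 fires, +5 burnt (F count now 2)
Step 5: +0 fires, +2 burnt (F count now 0)
Fire out after step 5
Initially T: 16, now '.': 24
Total burnt (originally-T cells now '.'): 15

Answer: 15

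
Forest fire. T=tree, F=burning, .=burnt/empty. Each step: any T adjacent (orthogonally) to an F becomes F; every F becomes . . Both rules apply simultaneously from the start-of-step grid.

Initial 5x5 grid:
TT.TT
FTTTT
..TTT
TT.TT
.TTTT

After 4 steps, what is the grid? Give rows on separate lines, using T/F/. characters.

Step 1: 2 trees catch fire, 1 burn out
  FT.TT
  .FTTT
  ..TTT
  TT.TT
  .TTTT
Step 2: 2 trees catch fire, 2 burn out
  .F.TT
  ..FTT
  ..TTT
  TT.TT
  .TTTT
Step 3: 2 trees catch fire, 2 burn out
  ...TT
  ...FT
  ..FTT
  TT.TT
  .TTTT
Step 4: 3 trees catch fire, 2 burn out
  ...FT
  ....F
  ...FT
  TT.TT
  .TTTT

...FT
....F
...FT
TT.TT
.TTTT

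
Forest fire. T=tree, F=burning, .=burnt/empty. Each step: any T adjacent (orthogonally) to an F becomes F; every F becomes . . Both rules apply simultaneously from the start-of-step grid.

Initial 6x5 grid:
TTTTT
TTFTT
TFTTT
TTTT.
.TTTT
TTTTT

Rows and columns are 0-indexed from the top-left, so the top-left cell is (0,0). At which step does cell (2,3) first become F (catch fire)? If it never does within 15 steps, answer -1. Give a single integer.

Step 1: cell (2,3)='T' (+6 fires, +2 burnt)
Step 2: cell (2,3)='F' (+8 fires, +6 burnt)
  -> target ignites at step 2
Step 3: cell (2,3)='.' (+6 fires, +8 burnt)
Step 4: cell (2,3)='.' (+3 fires, +6 burnt)
Step 5: cell (2,3)='.' (+2 fires, +3 burnt)
Step 6: cell (2,3)='.' (+1 fires, +2 burnt)
Step 7: cell (2,3)='.' (+0 fires, +1 burnt)
  fire out at step 7

2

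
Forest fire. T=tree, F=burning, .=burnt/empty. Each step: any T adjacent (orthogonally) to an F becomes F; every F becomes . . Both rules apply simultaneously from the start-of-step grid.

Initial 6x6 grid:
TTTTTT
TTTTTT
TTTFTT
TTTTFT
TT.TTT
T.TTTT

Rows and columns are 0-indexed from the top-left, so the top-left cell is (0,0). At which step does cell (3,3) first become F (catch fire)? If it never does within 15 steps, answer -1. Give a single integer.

Step 1: cell (3,3)='F' (+6 fires, +2 burnt)
  -> target ignites at step 1
Step 2: cell (3,3)='.' (+9 fires, +6 burnt)
Step 3: cell (3,3)='.' (+8 fires, +9 burnt)
Step 4: cell (3,3)='.' (+6 fires, +8 burnt)
Step 5: cell (3,3)='.' (+2 fires, +6 burnt)
Step 6: cell (3,3)='.' (+1 fires, +2 burnt)
Step 7: cell (3,3)='.' (+0 fires, +1 burnt)
  fire out at step 7

1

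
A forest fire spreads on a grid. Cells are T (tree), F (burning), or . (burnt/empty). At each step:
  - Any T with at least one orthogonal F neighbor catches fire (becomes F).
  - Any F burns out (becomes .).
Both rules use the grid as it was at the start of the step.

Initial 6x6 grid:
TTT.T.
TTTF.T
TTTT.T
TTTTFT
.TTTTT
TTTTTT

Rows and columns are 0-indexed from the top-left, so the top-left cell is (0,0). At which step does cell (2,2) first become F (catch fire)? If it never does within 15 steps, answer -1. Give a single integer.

Step 1: cell (2,2)='T' (+5 fires, +2 burnt)
Step 2: cell (2,2)='F' (+8 fires, +5 burnt)
  -> target ignites at step 2
Step 3: cell (2,2)='.' (+8 fires, +8 burnt)
Step 4: cell (2,2)='.' (+5 fires, +8 burnt)
Step 5: cell (2,2)='.' (+1 fires, +5 burnt)
Step 6: cell (2,2)='.' (+1 fires, +1 burnt)
Step 7: cell (2,2)='.' (+0 fires, +1 burnt)
  fire out at step 7

2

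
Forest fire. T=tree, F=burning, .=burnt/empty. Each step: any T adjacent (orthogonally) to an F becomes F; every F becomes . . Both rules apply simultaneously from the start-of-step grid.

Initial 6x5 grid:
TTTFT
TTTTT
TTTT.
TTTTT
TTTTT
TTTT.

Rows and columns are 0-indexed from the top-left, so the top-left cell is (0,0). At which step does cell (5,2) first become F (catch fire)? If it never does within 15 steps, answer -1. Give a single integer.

Step 1: cell (5,2)='T' (+3 fires, +1 burnt)
Step 2: cell (5,2)='T' (+4 fires, +3 burnt)
Step 3: cell (5,2)='T' (+4 fires, +4 burnt)
Step 4: cell (5,2)='T' (+5 fires, +4 burnt)
Step 5: cell (5,2)='T' (+5 fires, +5 burnt)
Step 6: cell (5,2)='F' (+3 fires, +5 burnt)
  -> target ignites at step 6
Step 7: cell (5,2)='.' (+2 fires, +3 burnt)
Step 8: cell (5,2)='.' (+1 fires, +2 burnt)
Step 9: cell (5,2)='.' (+0 fires, +1 burnt)
  fire out at step 9

6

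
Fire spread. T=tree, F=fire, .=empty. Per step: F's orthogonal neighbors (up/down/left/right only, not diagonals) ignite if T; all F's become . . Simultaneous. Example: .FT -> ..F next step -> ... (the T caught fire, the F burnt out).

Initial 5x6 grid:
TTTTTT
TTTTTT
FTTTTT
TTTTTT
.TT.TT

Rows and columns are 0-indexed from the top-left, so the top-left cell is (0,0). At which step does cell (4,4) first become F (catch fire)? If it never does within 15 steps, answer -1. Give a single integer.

Step 1: cell (4,4)='T' (+3 fires, +1 burnt)
Step 2: cell (4,4)='T' (+4 fires, +3 burnt)
Step 3: cell (4,4)='T' (+5 fires, +4 burnt)
Step 4: cell (4,4)='T' (+5 fires, +5 burnt)
Step 5: cell (4,4)='T' (+4 fires, +5 burnt)
Step 6: cell (4,4)='F' (+4 fires, +4 burnt)
  -> target ignites at step 6
Step 7: cell (4,4)='.' (+2 fires, +4 burnt)
Step 8: cell (4,4)='.' (+0 fires, +2 burnt)
  fire out at step 8

6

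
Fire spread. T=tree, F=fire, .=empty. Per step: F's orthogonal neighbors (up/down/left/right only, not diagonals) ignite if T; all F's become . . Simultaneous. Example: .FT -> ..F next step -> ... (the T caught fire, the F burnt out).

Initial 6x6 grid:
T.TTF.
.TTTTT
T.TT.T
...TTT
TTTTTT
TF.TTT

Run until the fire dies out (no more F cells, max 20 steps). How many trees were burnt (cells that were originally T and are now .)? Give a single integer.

Step 1: +4 fires, +2 burnt (F count now 4)
Step 2: +5 fires, +4 burnt (F count now 5)
Step 3: +4 fires, +5 burnt (F count now 4)
Step 4: +6 fires, +4 burnt (F count now 6)
Step 5: +3 fires, +6 burnt (F count now 3)
Step 6: +1 fires, +3 burnt (F count now 1)
Step 7: +0 fires, +1 burnt (F count now 0)
Fire out after step 7
Initially T: 25, now '.': 34
Total burnt (originally-T cells now '.'): 23

Answer: 23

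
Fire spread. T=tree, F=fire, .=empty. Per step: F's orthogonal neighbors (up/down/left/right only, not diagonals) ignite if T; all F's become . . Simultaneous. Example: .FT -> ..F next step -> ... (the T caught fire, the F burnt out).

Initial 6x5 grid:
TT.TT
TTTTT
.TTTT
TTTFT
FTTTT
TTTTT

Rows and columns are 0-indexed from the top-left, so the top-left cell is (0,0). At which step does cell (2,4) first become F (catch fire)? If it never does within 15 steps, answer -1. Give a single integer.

Step 1: cell (2,4)='T' (+7 fires, +2 burnt)
Step 2: cell (2,4)='F' (+8 fires, +7 burnt)
  -> target ignites at step 2
Step 3: cell (2,4)='.' (+6 fires, +8 burnt)
Step 4: cell (2,4)='.' (+2 fires, +6 burnt)
Step 5: cell (2,4)='.' (+2 fires, +2 burnt)
Step 6: cell (2,4)='.' (+1 fires, +2 burnt)
Step 7: cell (2,4)='.' (+0 fires, +1 burnt)
  fire out at step 7

2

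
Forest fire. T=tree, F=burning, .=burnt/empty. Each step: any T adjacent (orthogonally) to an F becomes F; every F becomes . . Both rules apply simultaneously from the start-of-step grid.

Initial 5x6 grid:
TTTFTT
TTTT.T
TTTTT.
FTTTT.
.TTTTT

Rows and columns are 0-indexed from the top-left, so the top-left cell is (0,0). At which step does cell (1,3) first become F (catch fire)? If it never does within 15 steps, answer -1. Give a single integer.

Step 1: cell (1,3)='F' (+5 fires, +2 burnt)
  -> target ignites at step 1
Step 2: cell (1,3)='.' (+8 fires, +5 burnt)
Step 3: cell (1,3)='.' (+7 fires, +8 burnt)
Step 4: cell (1,3)='.' (+2 fires, +7 burnt)
Step 5: cell (1,3)='.' (+1 fires, +2 burnt)
Step 6: cell (1,3)='.' (+1 fires, +1 burnt)
Step 7: cell (1,3)='.' (+0 fires, +1 burnt)
  fire out at step 7

1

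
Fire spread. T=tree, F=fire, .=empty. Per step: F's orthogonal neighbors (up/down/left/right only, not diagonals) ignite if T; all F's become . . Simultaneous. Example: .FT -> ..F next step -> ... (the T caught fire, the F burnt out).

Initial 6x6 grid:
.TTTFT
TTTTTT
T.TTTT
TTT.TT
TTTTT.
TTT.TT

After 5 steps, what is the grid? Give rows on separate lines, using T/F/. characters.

Step 1: 3 trees catch fire, 1 burn out
  .TTF.F
  TTTTFT
  T.TTTT
  TTT.TT
  TTTTT.
  TTT.TT
Step 2: 4 trees catch fire, 3 burn out
  .TF...
  TTTF.F
  T.TTFT
  TTT.TT
  TTTTT.
  TTT.TT
Step 3: 5 trees catch fire, 4 burn out
  .F....
  TTF...
  T.TF.F
  TTT.FT
  TTTTT.
  TTT.TT
Step 4: 4 trees catch fire, 5 burn out
  ......
  TF....
  T.F...
  TTT..F
  TTTTF.
  TTT.TT
Step 5: 4 trees catch fire, 4 burn out
  ......
  F.....
  T.....
  TTF...
  TTTF..
  TTT.FT

......
F.....
T.....
TTF...
TTTF..
TTT.FT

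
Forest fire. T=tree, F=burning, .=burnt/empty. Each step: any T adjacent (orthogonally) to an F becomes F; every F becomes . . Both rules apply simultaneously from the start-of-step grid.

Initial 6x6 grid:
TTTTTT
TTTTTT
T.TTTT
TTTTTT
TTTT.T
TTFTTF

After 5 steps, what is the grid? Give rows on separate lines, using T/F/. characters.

Step 1: 5 trees catch fire, 2 burn out
  TTTTTT
  TTTTTT
  T.TTTT
  TTTTTT
  TTFT.F
  TF.FF.
Step 2: 5 trees catch fire, 5 burn out
  TTTTTT
  TTTTTT
  T.TTTT
  TTFTTF
  TF.F..
  F.....
Step 3: 6 trees catch fire, 5 burn out
  TTTTTT
  TTTTTT
  T.FTTF
  TF.FF.
  F.....
  ......
Step 4: 5 trees catch fire, 6 burn out
  TTTTTT
  TTFTTF
  T..FF.
  F.....
  ......
  ......
Step 5: 6 trees catch fire, 5 burn out
  TTFTTF
  TF.FF.
  F.....
  ......
  ......
  ......

TTFTTF
TF.FF.
F.....
......
......
......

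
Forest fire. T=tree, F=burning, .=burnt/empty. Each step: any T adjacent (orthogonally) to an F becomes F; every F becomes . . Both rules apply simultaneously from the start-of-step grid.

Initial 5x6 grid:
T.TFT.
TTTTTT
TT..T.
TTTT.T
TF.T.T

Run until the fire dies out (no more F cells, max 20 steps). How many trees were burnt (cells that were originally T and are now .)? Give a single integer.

Step 1: +5 fires, +2 burnt (F count now 5)
Step 2: +5 fires, +5 burnt (F count now 5)
Step 3: +5 fires, +5 burnt (F count now 5)
Step 4: +2 fires, +5 burnt (F count now 2)
Step 5: +1 fires, +2 burnt (F count now 1)
Step 6: +0 fires, +1 burnt (F count now 0)
Fire out after step 6
Initially T: 20, now '.': 28
Total burnt (originally-T cells now '.'): 18

Answer: 18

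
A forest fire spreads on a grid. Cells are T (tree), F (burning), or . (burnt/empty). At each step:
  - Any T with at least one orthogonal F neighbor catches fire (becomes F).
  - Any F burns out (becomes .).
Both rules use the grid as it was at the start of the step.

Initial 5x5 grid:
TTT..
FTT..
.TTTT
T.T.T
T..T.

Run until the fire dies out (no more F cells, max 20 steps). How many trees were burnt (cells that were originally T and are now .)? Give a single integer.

Answer: 11

Derivation:
Step 1: +2 fires, +1 burnt (F count now 2)
Step 2: +3 fires, +2 burnt (F count now 3)
Step 3: +2 fires, +3 burnt (F count now 2)
Step 4: +2 fires, +2 burnt (F count now 2)
Step 5: +1 fires, +2 burnt (F count now 1)
Step 6: +1 fires, +1 burnt (F count now 1)
Step 7: +0 fires, +1 burnt (F count now 0)
Fire out after step 7
Initially T: 14, now '.': 22
Total burnt (originally-T cells now '.'): 11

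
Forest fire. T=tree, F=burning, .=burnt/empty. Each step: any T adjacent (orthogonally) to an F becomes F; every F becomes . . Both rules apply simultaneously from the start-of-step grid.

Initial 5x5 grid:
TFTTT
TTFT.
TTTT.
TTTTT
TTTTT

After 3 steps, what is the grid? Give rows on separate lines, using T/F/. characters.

Step 1: 5 trees catch fire, 2 burn out
  F.FTT
  TF.F.
  TTFT.
  TTTTT
  TTTTT
Step 2: 5 trees catch fire, 5 burn out
  ...FT
  F....
  TF.F.
  TTFTT
  TTTTT
Step 3: 5 trees catch fire, 5 burn out
  ....F
  .....
  F....
  TF.FT
  TTFTT

....F
.....
F....
TF.FT
TTFTT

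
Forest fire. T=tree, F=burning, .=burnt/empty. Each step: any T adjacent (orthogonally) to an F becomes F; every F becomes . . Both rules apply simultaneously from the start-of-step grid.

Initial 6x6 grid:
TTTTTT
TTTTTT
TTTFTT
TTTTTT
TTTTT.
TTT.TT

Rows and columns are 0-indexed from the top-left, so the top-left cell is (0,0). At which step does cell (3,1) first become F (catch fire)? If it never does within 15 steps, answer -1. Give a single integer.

Step 1: cell (3,1)='T' (+4 fires, +1 burnt)
Step 2: cell (3,1)='T' (+8 fires, +4 burnt)
Step 3: cell (3,1)='F' (+9 fires, +8 burnt)
  -> target ignites at step 3
Step 4: cell (3,1)='.' (+7 fires, +9 burnt)
Step 5: cell (3,1)='.' (+4 fires, +7 burnt)
Step 6: cell (3,1)='.' (+1 fires, +4 burnt)
Step 7: cell (3,1)='.' (+0 fires, +1 burnt)
  fire out at step 7

3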